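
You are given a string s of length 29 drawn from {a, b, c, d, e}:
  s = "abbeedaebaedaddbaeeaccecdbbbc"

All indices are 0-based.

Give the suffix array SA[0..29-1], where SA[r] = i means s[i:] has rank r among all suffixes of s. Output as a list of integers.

[0, 19, 12, 6, 9, 16, 8, 15, 25, 26, 1, 27, 2, 28, 20, 23, 21, 11, 5, 14, 24, 13, 18, 7, 22, 10, 4, 17, 3]

rank→(start, suffix):
  0 → (0, 'abbeedaebaedaddbaeeaccecdbbbc')
  1 → (19, 'accecdbbbc')
  2 → (12, 'addbaeeaccecdbbbc')
  3 → (6, 'aebaedaddbaeeaccecdbbbc')
  4 → (9, 'aedaddbaeeaccecdbbbc')
  5 → (16, 'aeeaccecdbbbc')
  6 → (8, 'baedaddbaeeaccecdbbbc')
  7 → (15, 'baeeaccecdbbbc')
  8 → (25, 'bbbc')
  9 → (26, 'bbc')
  10 → (1, 'bbeedaebaedaddbaeeaccecdbbbc')
  11 → (27, 'bc')
  12 → (2, 'beedaebaedaddbaeeaccecdbbbc')
  13 → (28, 'c')
  14 → (20, 'ccecdbbbc')
  15 → (23, 'cdbbbc')
  16 → (21, 'cecdbbbc')
  17 → (11, 'daddbaeeaccecdbbbc')
  18 → (5, 'daebaedaddbaeeaccecdbbbc')
  19 → (14, 'dbaeeaccecdbbbc')
  20 → (24, 'dbbbc')
  21 → (13, 'ddbaeeaccecdbbbc')
  22 → (18, 'eaccecdbbbc')
  23 → (7, 'ebaedaddbaeeaccecdbbbc')
  24 → (22, 'ecdbbbc')
  25 → (10, 'edaddbaeeaccecdbbbc')
  26 → (4, 'edaebaedaddbaeeaccecdbbbc')
  27 → (17, 'eeaccecdbbbc')
  28 → (3, 'eedaebaedaddbaeeaccecdbbbc')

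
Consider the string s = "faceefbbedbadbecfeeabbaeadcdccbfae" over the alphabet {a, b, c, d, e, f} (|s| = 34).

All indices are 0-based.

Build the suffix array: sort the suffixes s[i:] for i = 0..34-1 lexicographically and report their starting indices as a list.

[19, 1, 11, 24, 32, 22, 10, 21, 20, 6, 13, 7, 30, 29, 28, 26, 2, 15, 9, 12, 27, 25, 33, 18, 23, 14, 8, 17, 3, 4, 0, 31, 5, 16]

rank→(start, suffix):
  0 → (19, 'abbaeadcdccbfae')
  1 → (1, 'aceefbbedbadbecfeeabbaeadcdccbfae')
  2 → (11, 'adbecfeeabbaeadcdccbfae')
  3 → (24, 'adcdccbfae')
  4 → (32, 'ae')
  5 → (22, 'aeadcdccbfae')
  6 → (10, 'badbecfeeabbaeadcdccbfae')
  7 → (21, 'baeadcdccbfae')
  8 → (20, 'bbaeadcdccbfae')
  9 → (6, 'bbedbadbecfeeabbaeadcdccbfae')
  10 → (13, 'becfeeabbaeadcdccbfae')
  11 → (7, 'bedbadbecfeeabbaeadcdccbfae')
  12 → (30, 'bfae')
  13 → (29, 'cbfae')
  14 → (28, 'ccbfae')
  15 → (26, 'cdccbfae')
  16 → (2, 'ceefbbedbadbecfeeabbaeadcdccbfae')
  17 → (15, 'cfeeabbaeadcdccbfae')
  18 → (9, 'dbadbecfeeabbaeadcdccbfae')
  19 → (12, 'dbecfeeabbaeadcdccbfae')
  20 → (27, 'dccbfae')
  21 → (25, 'dcdccbfae')
  22 → (33, 'e')
  23 → (18, 'eabbaeadcdccbfae')
  24 → (23, 'eadcdccbfae')
  25 → (14, 'ecfeeabbaeadcdccbfae')
  26 → (8, 'edbadbecfeeabbaeadcdccbfae')
  27 → (17, 'eeabbaeadcdccbfae')
  28 → (3, 'eefbbedbadbecfeeabbaeadcdccbfae')
  29 → (4, 'efbbedbadbecfeeabbaeadcdccbfae')
  30 → (0, 'faceefbbedbadbecfeeabbaeadcdccbfae')
  31 → (31, 'fae')
  32 → (5, 'fbbedbadbecfeeabbaeadcdccbfae')
  33 → (16, 'feeabbaeadcdccbfae')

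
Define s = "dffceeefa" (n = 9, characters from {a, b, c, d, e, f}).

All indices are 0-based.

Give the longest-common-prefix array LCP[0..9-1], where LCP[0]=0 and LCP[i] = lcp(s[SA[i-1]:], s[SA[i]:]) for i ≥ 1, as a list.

[0, 0, 0, 0, 2, 1, 0, 1, 1]

rank | idx | suffix
   0 |   8 | a
   1 |   3 | ceeefa
   2 |   0 | dffceeefa
   3 |   4 | eeefa
   4 |   5 | eefa
   5 |   6 | efa
   6 |   7 | fa
   7 |   2 | fceeefa
   8 |   1 | ffceeefa

SA = [8, 3, 0, 4, 5, 6, 7, 2, 1]
i: (SA[i-1],SA[i]) lcp shared
  1: (8,3) 0 ''
  2: (3,0) 0 ''
  3: (0,4) 0 ''
  4: (4,5) 2 'ee'
  5: (5,6) 1 'e'
  6: (6,7) 0 ''
  7: (7,2) 1 'f'
  8: (2,1) 1 'f'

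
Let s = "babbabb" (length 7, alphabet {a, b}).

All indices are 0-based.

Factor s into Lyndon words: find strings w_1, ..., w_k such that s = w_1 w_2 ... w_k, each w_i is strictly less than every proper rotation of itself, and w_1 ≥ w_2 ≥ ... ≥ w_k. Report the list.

emit factor 1: 'b' (i=0, period=1)
emit factor 2: 'abb' (i=1, period=3)
emit factor 3: 'abb' (i=4, period=3)

["b", "abb", "abb"]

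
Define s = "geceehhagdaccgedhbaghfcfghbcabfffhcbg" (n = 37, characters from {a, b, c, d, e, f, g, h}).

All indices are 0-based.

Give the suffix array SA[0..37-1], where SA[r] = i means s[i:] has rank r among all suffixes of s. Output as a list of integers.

rank | idx | suffix
   0 |  28 | abfffhcbg
   1 |  10 | accgedhbaghfcfghbcabfffhcbg
   2 |   7 | agdaccgedhbaghfcfghbcabfffhcbg
   3 |  18 | aghfcfghbcabfffhcbg
   4 |  17 | baghfcfghbcabfffhcbg
   5 |  26 | bcabfffhcbg
   6 |  29 | bfffhcbg
   7 |  35 | bg
   8 |  27 | cabfffhcbg
   9 |  34 | cbg
  10 |  11 | ccgedhbaghfcfghbcabfffhcbg
  11 |   2 | ceehhagdaccgedhbaghfcfghbcabfffhcbg
  12 |  22 | cfghbcabfffhcbg
  13 |  12 | cgedhbaghfcfghbcabfffhcbg
  14 |   9 | daccgedhbaghfcfghbcabfffhcbg
  15 |  15 | dhbaghfcfghbcabfffhcbg
  16 |   1 | eceehhagdaccgedhbaghfcfghbcabfffhcbg
  17 |  14 | edhbaghfcfghbcabfffhcbg
  18 |   3 | eehhagdaccgedhbaghfcfghbcabfffhcbg
  19 |   4 | ehhagdaccgedhbaghfcfghbcabfffhcbg
  20 |  21 | fcfghbcabfffhcbg
  21 |  30 | fffhcbg
  22 |  31 | ffhcbg
  23 |  23 | fghbcabfffhcbg
  24 |  32 | fhcbg
  25 |  36 | g
  26 |   8 | gdaccgedhbaghfcfghbcabfffhcbg
  27 |   0 | geceehhagdaccgedhbaghfcfghbcabfffhcbg
  28 |  13 | gedhbaghfcfghbcabfffhcbg
  29 |  24 | ghbcabfffhcbg
  30 |  19 | ghfcfghbcabfffhcbg
  31 |   6 | hagdaccgedhbaghfcfghbcabfffhcbg
  32 |  16 | hbaghfcfghbcabfffhcbg
  33 |  25 | hbcabfffhcbg
  34 |  33 | hcbg
  35 |  20 | hfcfghbcabfffhcbg
  36 |   5 | hhagdaccgedhbaghfcfghbcabfffhcbg

[28, 10, 7, 18, 17, 26, 29, 35, 27, 34, 11, 2, 22, 12, 9, 15, 1, 14, 3, 4, 21, 30, 31, 23, 32, 36, 8, 0, 13, 24, 19, 6, 16, 25, 33, 20, 5]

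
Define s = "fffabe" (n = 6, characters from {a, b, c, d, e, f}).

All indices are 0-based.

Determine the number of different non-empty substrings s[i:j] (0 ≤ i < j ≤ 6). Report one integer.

18

rank | idx | suffix
   0 |   3 | abe
   1 |   4 | be
   2 |   5 | e
   3 |   2 | fabe
   4 |   1 | ffabe
   5 |   0 | fffabe

SA = [3, 4, 5, 2, 1, 0]
i: (SA[i-1],SA[i]) lcp shared
  1: (3,4) 0 ''
  2: (4,5) 0 ''
  3: (5,2) 0 ''
  4: (2,1) 1 'f'
  5: (1,0) 2 'ff'

n(n+1)/2 = 6·7/2 = 21
Σ LCP = 0 + 0 + 0 + 0 + 1 + 2 = 3
distinct = 21 − 3 = 18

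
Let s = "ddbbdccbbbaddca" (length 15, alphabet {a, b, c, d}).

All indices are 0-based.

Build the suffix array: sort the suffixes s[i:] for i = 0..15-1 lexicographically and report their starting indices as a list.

[14, 10, 9, 8, 7, 2, 3, 13, 6, 5, 1, 12, 4, 0, 11]

rank→(start, suffix):
  0 → (14, 'a')
  1 → (10, 'addca')
  2 → (9, 'baddca')
  3 → (8, 'bbaddca')
  4 → (7, 'bbbaddca')
  5 → (2, 'bbdccbbbaddca')
  6 → (3, 'bdccbbbaddca')
  7 → (13, 'ca')
  8 → (6, 'cbbbaddca')
  9 → (5, 'ccbbbaddca')
  10 → (1, 'dbbdccbbbaddca')
  11 → (12, 'dca')
  12 → (4, 'dccbbbaddca')
  13 → (0, 'ddbbdccbbbaddca')
  14 → (11, 'ddca')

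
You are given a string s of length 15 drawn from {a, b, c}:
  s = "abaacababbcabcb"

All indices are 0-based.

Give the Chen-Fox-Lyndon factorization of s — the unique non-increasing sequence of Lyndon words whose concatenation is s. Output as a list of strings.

["ab", "aacababbcabcb"]

emit factor 1: 'ab' (i=0, period=2)
emit factor 2: 'aacababbcabcb' (i=2, period=13)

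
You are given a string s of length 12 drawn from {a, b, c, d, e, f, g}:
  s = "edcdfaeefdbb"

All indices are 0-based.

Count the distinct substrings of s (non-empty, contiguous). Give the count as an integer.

rank | idx | suffix
   0 |   5 | aeefdbb
   1 |  11 | b
   2 |  10 | bb
   3 |   2 | cdfaeefdbb
   4 |   9 | dbb
   5 |   1 | dcdfaeefdbb
   6 |   3 | dfaeefdbb
   7 |   0 | edcdfaeefdbb
   8 |   6 | eefdbb
   9 |   7 | efdbb
  10 |   4 | faeefdbb
  11 |   8 | fdbb

SA = [5, 11, 10, 2, 9, 1, 3, 0, 6, 7, 4, 8]
rank  pair      lcp
   1  s[5:],s[11:]  0  ''
   2  s[11:],s[10:]  1  'b'
   3  s[10:],s[2:]  0  ''
   4  s[2:],s[9:]  0  ''
   5  s[9:],s[1:]  1  'd'
   6  s[1:],s[3:]  1  'd'
   7  s[3:],s[0:]  0  ''
   8  s[0:],s[6:]  1  'e'
   9  s[6:],s[7:]  1  'e'
  10  s[7:],s[4:]  0  ''
  11  s[4:],s[8:]  1  'f'

n(n+1)/2 = 12·13/2 = 78
Σ LCP = 0 + 0 + 1 + 0 + 0 + 1 + 1 + 0 + 1 + 1 + 0 + 1 = 6
distinct = 78 − 6 = 72

72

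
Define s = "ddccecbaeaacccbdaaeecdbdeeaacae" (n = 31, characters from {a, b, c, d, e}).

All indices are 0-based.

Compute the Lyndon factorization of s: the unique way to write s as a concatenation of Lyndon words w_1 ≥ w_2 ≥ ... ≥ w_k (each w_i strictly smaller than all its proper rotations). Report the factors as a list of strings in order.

emit factor 1: 'd' (i=0, period=1)
emit factor 2: 'd' (i=1, period=1)
emit factor 3: 'cce' (i=2, period=3)
emit factor 4: 'c' (i=5, period=1)
emit factor 5: 'b' (i=6, period=1)
emit factor 6: 'ae' (i=7, period=2)
emit factor 7: 'aacccbdaaeecdbdee' (i=9, period=17)
emit factor 8: 'aacae' (i=26, period=5)

["d", "d", "cce", "c", "b", "ae", "aacccbdaaeecdbdee", "aacae"]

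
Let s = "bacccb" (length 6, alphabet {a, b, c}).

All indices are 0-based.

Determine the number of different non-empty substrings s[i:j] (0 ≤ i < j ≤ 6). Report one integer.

17

rank→(start, suffix):
  0 → (1, 'acccb')
  1 → (5, 'b')
  2 → (0, 'bacccb')
  3 → (4, 'cb')
  4 → (3, 'ccb')
  5 → (2, 'cccb')

SA = [1, 5, 0, 4, 3, 2]
rank  pair      lcp
   1  s[1:],s[5:]  0  ''
   2  s[5:],s[0:]  1  'b'
   3  s[0:],s[4:]  0  ''
   4  s[4:],s[3:]  1  'c'
   5  s[3:],s[2:]  2  'cc'

n(n+1)/2 = 6·7/2 = 21
Σ LCP = 0 + 0 + 1 + 0 + 1 + 2 = 4
distinct = 21 − 4 = 17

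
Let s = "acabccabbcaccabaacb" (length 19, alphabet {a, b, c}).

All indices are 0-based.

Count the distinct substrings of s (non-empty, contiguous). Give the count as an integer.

161

rank | idx | suffix
   0 |  15 | aacb
   1 |  13 | abaacb
   2 |   6 | abbcaccabaacb
   3 |   2 | abccabbcaccabaacb
   4 |   0 | acabccabbcaccabaacb
   5 |  16 | acb
   6 |  10 | accabaacb
   7 |  18 | b
   8 |  14 | baacb
   9 |   7 | bbcaccabaacb
  10 |   8 | bcaccabaacb
  11 |   3 | bccabbcaccabaacb
  12 |  12 | cabaacb
  13 |   5 | cabbcaccabaacb
  14 |   1 | cabccabbcaccabaacb
  15 |   9 | caccabaacb
  16 |  17 | cb
  17 |  11 | ccabaacb
  18 |   4 | ccabbcaccabaacb

SA = [15, 13, 6, 2, 0, 16, 10, 18, 14, 7, 8, 3, 12, 5, 1, 9, 17, 11, 4]
i: (SA[i-1],SA[i]) lcp shared
  1: (15,13) 1 'a'
  2: (13,6) 2 'ab'
  3: (6,2) 2 'ab'
  4: (2,0) 1 'a'
  5: (0,16) 2 'ac'
  6: (16,10) 2 'ac'
  7: (10,18) 0 ''
  8: (18,14) 1 'b'
  9: (14,7) 1 'b'
  10: (7,8) 1 'b'
  11: (8,3) 2 'bc'
  12: (3,12) 0 ''
  13: (12,5) 3 'cab'
  14: (5,1) 3 'cab'
  15: (1,9) 2 'ca'
  16: (9,17) 1 'c'
  17: (17,11) 1 'c'
  18: (11,4) 4 'ccab'

n(n+1)/2 = 19·20/2 = 190
Σ LCP = 0 + 1 + 2 + 2 + 1 + 2 + 2 + 0 + 1 + 1 + 1 + 2 + 0 + 3 + 3 + 2 + 1 + 1 + 4 = 29
distinct = 190 − 29 = 161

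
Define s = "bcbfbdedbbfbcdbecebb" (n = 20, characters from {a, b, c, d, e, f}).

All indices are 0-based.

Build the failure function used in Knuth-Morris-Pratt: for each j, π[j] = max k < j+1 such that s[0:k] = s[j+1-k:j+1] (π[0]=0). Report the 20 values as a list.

[0, 0, 1, 0, 1, 0, 0, 0, 1, 1, 0, 1, 2, 0, 1, 0, 0, 0, 1, 1]

π[0] = 0
j=1 s[j]='c': π[1]=0 (border '')
j=2 s[j]='b': π[2]=1 (border 'b')
j=3 s[j]='f': k: 1→0; π[3]=0 (border '')
j=4 s[j]='b': π[4]=1 (border 'b')
j=5 s[j]='d': k: 1→0; π[5]=0 (border '')
j=6 s[j]='e': π[6]=0 (border '')
j=7 s[j]='d': π[7]=0 (border '')
j=8 s[j]='b': π[8]=1 (border 'b')
j=9 s[j]='b': k: 1→0; π[9]=1 (border 'b')
j=10 s[j]='f': k: 1→0; π[10]=0 (border '')
j=11 s[j]='b': π[11]=1 (border 'b')
j=12 s[j]='c': π[12]=2 (border 'bc')
j=13 s[j]='d': k: 2→0; π[13]=0 (border '')
j=14 s[j]='b': π[14]=1 (border 'b')
j=15 s[j]='e': k: 1→0; π[15]=0 (border '')
j=16 s[j]='c': π[16]=0 (border '')
j=17 s[j]='e': π[17]=0 (border '')
j=18 s[j]='b': π[18]=1 (border 'b')
j=19 s[j]='b': k: 1→0; π[19]=1 (border 'b')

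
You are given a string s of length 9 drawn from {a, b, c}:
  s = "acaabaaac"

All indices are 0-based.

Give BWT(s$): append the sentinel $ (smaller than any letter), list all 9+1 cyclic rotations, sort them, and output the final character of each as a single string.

rank  rotation    last
    0  $acaabaaac  c
    1  aaac$acaab  b
    2  aabaaac$ac  c
    3  aac$acaaba  a
    4  abaaac$aca  a
    5  ac$acaabaa  a
    6  acaabaaac$  $
    7  baaac$acaa  a
    8  c$acaabaaa  a
    9  caabaaac$a  a

cbcaaa$aaa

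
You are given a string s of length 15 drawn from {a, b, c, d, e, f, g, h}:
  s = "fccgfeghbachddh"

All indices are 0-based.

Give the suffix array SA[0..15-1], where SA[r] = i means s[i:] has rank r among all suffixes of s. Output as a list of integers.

[9, 8, 1, 2, 10, 12, 13, 5, 0, 4, 3, 6, 14, 7, 11]

rank→(start, suffix):
  0 → (9, 'achddh')
  1 → (8, 'bachddh')
  2 → (1, 'ccgfeghbachddh')
  3 → (2, 'cgfeghbachddh')
  4 → (10, 'chddh')
  5 → (12, 'ddh')
  6 → (13, 'dh')
  7 → (5, 'eghbachddh')
  8 → (0, 'fccgfeghbachddh')
  9 → (4, 'feghbachddh')
  10 → (3, 'gfeghbachddh')
  11 → (6, 'ghbachddh')
  12 → (14, 'h')
  13 → (7, 'hbachddh')
  14 → (11, 'hddh')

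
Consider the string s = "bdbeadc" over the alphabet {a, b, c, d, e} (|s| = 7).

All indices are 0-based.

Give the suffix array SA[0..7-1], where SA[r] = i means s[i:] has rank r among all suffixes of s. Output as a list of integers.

[4, 0, 2, 6, 1, 5, 3]

rank | idx | suffix
   0 |   4 | adc
   1 |   0 | bdbeadc
   2 |   2 | beadc
   3 |   6 | c
   4 |   1 | dbeadc
   5 |   5 | dc
   6 |   3 | eadc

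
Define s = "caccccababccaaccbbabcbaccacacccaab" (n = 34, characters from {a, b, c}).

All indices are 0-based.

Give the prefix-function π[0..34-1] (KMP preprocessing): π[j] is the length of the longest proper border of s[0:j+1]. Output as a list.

[0, 0, 1, 1, 1, 1, 2, 0, 0, 0, 1, 1, 2, 0, 1, 1, 0, 0, 0, 0, 1, 0, 0, 1, 1, 2, 3, 2, 3, 4, 5, 2, 0, 0]

π[0] = 0
j=1 s[j]='a': π[1]=0 (border '')
j=2 s[j]='c': π[2]=1 (border 'c')
j=3 s[j]='c': k: 1→0; π[3]=1 (border 'c')
j=4 s[j]='c': k: 1→0; π[4]=1 (border 'c')
j=5 s[j]='c': k: 1→0; π[5]=1 (border 'c')
j=6 s[j]='a': π[6]=2 (border 'ca')
j=7 s[j]='b': k: 2→0; π[7]=0 (border '')
j=8 s[j]='a': π[8]=0 (border '')
j=9 s[j]='b': π[9]=0 (border '')
j=10 s[j]='c': π[10]=1 (border 'c')
j=11 s[j]='c': k: 1→0; π[11]=1 (border 'c')
j=12 s[j]='a': π[12]=2 (border 'ca')
j=13 s[j]='a': k: 2→0; π[13]=0 (border '')
j=14 s[j]='c': π[14]=1 (border 'c')
j=15 s[j]='c': k: 1→0; π[15]=1 (border 'c')
j=16 s[j]='b': k: 1→0; π[16]=0 (border '')
j=17 s[j]='b': π[17]=0 (border '')
j=18 s[j]='a': π[18]=0 (border '')
j=19 s[j]='b': π[19]=0 (border '')
j=20 s[j]='c': π[20]=1 (border 'c')
j=21 s[j]='b': k: 1→0; π[21]=0 (border '')
j=22 s[j]='a': π[22]=0 (border '')
j=23 s[j]='c': π[23]=1 (border 'c')
j=24 s[j]='c': k: 1→0; π[24]=1 (border 'c')
j=25 s[j]='a': π[25]=2 (border 'ca')
j=26 s[j]='c': π[26]=3 (border 'cac')
j=27 s[j]='a': k: 3→1; π[27]=2 (border 'ca')
j=28 s[j]='c': π[28]=3 (border 'cac')
j=29 s[j]='c': π[29]=4 (border 'cacc')
j=30 s[j]='c': π[30]=5 (border 'caccc')
j=31 s[j]='a': k: 5→1; π[31]=2 (border 'ca')
j=32 s[j]='a': k: 2→0; π[32]=0 (border '')
j=33 s[j]='b': π[33]=0 (border '')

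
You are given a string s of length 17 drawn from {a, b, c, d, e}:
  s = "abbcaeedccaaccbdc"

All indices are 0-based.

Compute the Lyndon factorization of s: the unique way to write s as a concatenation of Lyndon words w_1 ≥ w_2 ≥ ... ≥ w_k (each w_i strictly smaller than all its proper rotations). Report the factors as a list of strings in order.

["abbcaeedcc", "aaccbdc"]

emit factor 1: 'abbcaeedcc' (i=0, period=10)
emit factor 2: 'aaccbdc' (i=10, period=7)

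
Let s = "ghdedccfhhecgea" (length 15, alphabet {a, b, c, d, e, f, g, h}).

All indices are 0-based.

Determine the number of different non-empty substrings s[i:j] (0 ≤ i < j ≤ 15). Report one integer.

sorted suffixes:
  #0 SA[0]=14  'a'
  #1 SA[1]=5  'ccfhhecgea'
  #2 SA[2]=6  'cfhhecgea'
  #3 SA[3]=11  'cgea'
  #4 SA[4]=4  'dccfhhecgea'
  #5 SA[5]=2  'dedccfhhecgea'
  #6 SA[6]=13  'ea'
  #7 SA[7]=10  'ecgea'
  #8 SA[8]=3  'edccfhhecgea'
  #9 SA[9]=7  'fhhecgea'
  #10 SA[10]=12  'gea'
  #11 SA[11]=0  'ghdedccfhhecgea'
  #12 SA[12]=1  'hdedccfhhecgea'
  #13 SA[13]=9  'hecgea'
  #14 SA[14]=8  'hhecgea'

SA = [14, 5, 6, 11, 4, 2, 13, 10, 3, 7, 12, 0, 1, 9, 8]
i: (SA[i-1],SA[i]) lcp shared
  1: (14,5) 0 ''
  2: (5,6) 1 'c'
  3: (6,11) 1 'c'
  4: (11,4) 0 ''
  5: (4,2) 1 'd'
  6: (2,13) 0 ''
  7: (13,10) 1 'e'
  8: (10,3) 1 'e'
  9: (3,7) 0 ''
  10: (7,12) 0 ''
  11: (12,0) 1 'g'
  12: (0,1) 0 ''
  13: (1,9) 1 'h'
  14: (9,8) 1 'h'

n(n+1)/2 = 15·16/2 = 120
Σ LCP = 0 + 0 + 1 + 1 + 0 + 1 + 0 + 1 + 1 + 0 + 0 + 1 + 0 + 1 + 1 = 8
distinct = 120 − 8 = 112

112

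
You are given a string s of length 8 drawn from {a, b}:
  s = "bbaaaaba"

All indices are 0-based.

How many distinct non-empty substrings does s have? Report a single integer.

26

sorted suffixes:
  #0 SA[0]=7  'a'
  #1 SA[1]=2  'aaaaba'
  #2 SA[2]=3  'aaaba'
  #3 SA[3]=4  'aaba'
  #4 SA[4]=5  'aba'
  #5 SA[5]=6  'ba'
  #6 SA[6]=1  'baaaaba'
  #7 SA[7]=0  'bbaaaaba'

SA = [7, 2, 3, 4, 5, 6, 1, 0]
[i] adj suffixes → lcp
  [1] 7/2 → 1 ('a')
  [2] 2/3 → 3 ('aaa')
  [3] 3/4 → 2 ('aa')
  [4] 4/5 → 1 ('a')
  [5] 5/6 → 0 ('')
  [6] 6/1 → 2 ('ba')
  [7] 1/0 → 1 ('b')

n(n+1)/2 = 8·9/2 = 36
Σ LCP = 0 + 1 + 3 + 2 + 1 + 0 + 2 + 1 = 10
distinct = 36 − 10 = 26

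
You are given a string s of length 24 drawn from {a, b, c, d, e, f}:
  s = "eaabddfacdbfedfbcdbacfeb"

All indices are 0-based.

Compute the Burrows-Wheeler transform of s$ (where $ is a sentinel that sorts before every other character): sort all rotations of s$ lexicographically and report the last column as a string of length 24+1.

beafbedfadbaaccbde$ffddcb

rank  rotation                   last
    0  $eaabddfacdbfedfbcdbacfeb  b
    1  aabddfacdbfedfbcdbacfeb$e  e
    2  abddfacdbfedfbcdbacfeb$ea  a
    3  acdbfedfbcdbacfeb$eaabddf  f
    4  acfeb$eaabddfacdbfedfbcdb  b
    5  b$eaabddfacdbfedfbcdbacfe  e
    6  bacfeb$eaabddfacdbfedfbcd  d
    7  bcdbacfeb$eaabddfacdbfedf  f
    8  bddfacdbfedfbcdbacfeb$eaa  a
    9  bfedfbcdbacfeb$eaabddfacd  d
   10  cdbacfeb$eaabddfacdbfedfb  b
   11  cdbfedfbcdbacfeb$eaabddfa  a
   12  cfeb$eaabddfacdbfedfbcdba  a
   13  dbacfeb$eaabddfacdbfedfbc  c
   14  dbfedfbcdbacfeb$eaabddfac  c
   15  ddfacdbfedfbcdbacfeb$eaab  b
   16  dfacdbfedfbcdbacfeb$eaabd  d
   17  dfbcdbacfeb$eaabddfacdbfe  e
   18  eaabddfacdbfedfbcdbacfeb$  $
   19  eb$eaabddfacdbfedfbcdbacf  f
   20  edfbcdbacfeb$eaabddfacdbf  f
   21  facdbfedfbcdbacfeb$eaabdd  d
   22  fbcdbacfeb$eaabddfacdbfed  d
   23  feb$eaabddfacdbfedfbcdbac  c
   24  fedfbcdbacfeb$eaabddfacdb  b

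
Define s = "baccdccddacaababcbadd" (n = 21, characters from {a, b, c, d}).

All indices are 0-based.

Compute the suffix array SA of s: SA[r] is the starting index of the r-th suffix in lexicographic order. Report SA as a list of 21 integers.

rank | idx | suffix
   0 |  11 | aababcbadd
   1 |  12 | ababcbadd
   2 |  14 | abcbadd
   3 |   9 | acaababcbadd
   4 |   1 | accdccddacaababcbadd
   5 |  18 | add
   6 |  13 | babcbadd
   7 |   0 | baccdccddacaababcbadd
   8 |  17 | badd
   9 |  15 | bcbadd
  10 |  10 | caababcbadd
  11 |  16 | cbadd
  12 |   2 | ccdccddacaababcbadd
  13 |   5 | ccddacaababcbadd
  14 |   3 | cdccddacaababcbadd
  15 |   6 | cddacaababcbadd
  16 |  20 | d
  17 |   8 | dacaababcbadd
  18 |   4 | dccddacaababcbadd
  19 |  19 | dd
  20 |   7 | ddacaababcbadd

[11, 12, 14, 9, 1, 18, 13, 0, 17, 15, 10, 16, 2, 5, 3, 6, 20, 8, 4, 19, 7]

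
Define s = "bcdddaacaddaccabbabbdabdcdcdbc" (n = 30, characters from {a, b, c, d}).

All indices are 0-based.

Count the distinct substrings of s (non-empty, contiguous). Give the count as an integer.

sorted suffixes:
  #0 SA[0]=5  'aacaddaccabbabbdabdcdcdbc'
  #1 SA[1]=14  'abbabbdabdcdcdbc'
  #2 SA[2]=17  'abbdabdcdcdbc'
  #3 SA[3]=21  'abdcdcdbc'
  #4 SA[4]=6  'acaddaccabbabbdabdcdcdbc'
  #5 SA[5]=11  'accabbabbdabdcdcdbc'
  #6 SA[6]=8  'addaccabbabbdabdcdcdbc'
  #7 SA[7]=16  'babbdabdcdcdbc'
  #8 SA[8]=15  'bbabbdabdcdcdbc'
  #9 SA[9]=18  'bbdabdcdcdbc'
  #10 SA[10]=28  'bc'
  #11 SA[11]=0  'bcdddaacaddaccabbabbdabdcdcdbc'
  #12 SA[12]=19  'bdabdcdcdbc'
  #13 SA[13]=22  'bdcdcdbc'
  #14 SA[14]=29  'c'
  #15 SA[15]=13  'cabbabbdabdcdcdbc'
  #16 SA[16]=7  'caddaccabbabbdabdcdcdbc'
  #17 SA[17]=12  'ccabbabbdabdcdcdbc'
  #18 SA[18]=26  'cdbc'
  #19 SA[19]=24  'cdcdbc'
  #20 SA[20]=1  'cdddaacaddaccabbabbdabdcdcdbc'
  #21 SA[21]=4  'daacaddaccabbabbdabdcdcdbc'
  #22 SA[22]=20  'dabdcdcdbc'
  #23 SA[23]=10  'daccabbabbdabdcdcdbc'
  #24 SA[24]=27  'dbc'
  #25 SA[25]=25  'dcdbc'
  #26 SA[26]=23  'dcdcdbc'
  #27 SA[27]=3  'ddaacaddaccabbabbdabdcdcdbc'
  #28 SA[28]=9  'ddaccabbabbdabdcdcdbc'
  #29 SA[29]=2  'dddaacaddaccabbabbdabdcdcdbc'

SA = [5, 14, 17, 21, 6, 11, 8, 16, 15, 18, 28, 0, 19, 22, 29, 13, 7, 12, 26, 24, 1, 4, 20, 10, 27, 25, 23, 3, 9, 2]
i: (SA[i-1],SA[i]) lcp shared
  1: (5,14) 1 'a'
  2: (14,17) 3 'abb'
  3: (17,21) 2 'ab'
  4: (21,6) 1 'a'
  5: (6,11) 2 'ac'
  6: (11,8) 1 'a'
  7: (8,16) 0 ''
  8: (16,15) 1 'b'
  9: (15,18) 2 'bb'
  10: (18,28) 1 'b'
  11: (28,0) 2 'bc'
  12: (0,19) 1 'b'
  13: (19,22) 2 'bd'
  14: (22,29) 0 ''
  15: (29,13) 1 'c'
  16: (13,7) 2 'ca'
  17: (7,12) 1 'c'
  18: (12,26) 1 'c'
  19: (26,24) 2 'cd'
  20: (24,1) 2 'cd'
  21: (1,4) 0 ''
  22: (4,20) 2 'da'
  23: (20,10) 2 'da'
  24: (10,27) 1 'd'
  25: (27,25) 1 'd'
  26: (25,23) 3 'dcd'
  27: (23,3) 1 'd'
  28: (3,9) 3 'dda'
  29: (9,2) 2 'dd'

n(n+1)/2 = 30·31/2 = 465
Σ LCP = 0 + 1 + 3 + 2 + 1 + 2 + 1 + 0 + 1 + 2 + 1 + 2 + 1 + 2 + 0 + 1 + 2 + 1 + 1 + 2 + 2 + 0 + 2 + 2 + 1 + 1 + 3 + 1 + 3 + 2 = 43
distinct = 465 − 43 = 422

422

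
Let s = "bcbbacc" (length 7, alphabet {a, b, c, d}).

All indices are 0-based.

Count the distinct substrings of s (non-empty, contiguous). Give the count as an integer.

sorted suffixes:
  #0 SA[0]=4  'acc'
  #1 SA[1]=3  'bacc'
  #2 SA[2]=2  'bbacc'
  #3 SA[3]=0  'bcbbacc'
  #4 SA[4]=6  'c'
  #5 SA[5]=1  'cbbacc'
  #6 SA[6]=5  'cc'

SA = [4, 3, 2, 0, 6, 1, 5]
[i] adj suffixes → lcp
  [1] 4/3 → 0 ('')
  [2] 3/2 → 1 ('b')
  [3] 2/0 → 1 ('b')
  [4] 0/6 → 0 ('')
  [5] 6/1 → 1 ('c')
  [6] 1/5 → 1 ('c')

n(n+1)/2 = 7·8/2 = 28
Σ LCP = 0 + 0 + 1 + 1 + 0 + 1 + 1 = 4
distinct = 28 − 4 = 24

24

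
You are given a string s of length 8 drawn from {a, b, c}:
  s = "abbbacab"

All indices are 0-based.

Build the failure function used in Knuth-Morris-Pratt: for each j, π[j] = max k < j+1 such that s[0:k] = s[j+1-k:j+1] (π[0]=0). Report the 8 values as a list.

[0, 0, 0, 0, 1, 0, 1, 2]

π[0] = 0
j=1 s[j]='b': π[1]=0 (border '')
j=2 s[j]='b': π[2]=0 (border '')
j=3 s[j]='b': π[3]=0 (border '')
j=4 s[j]='a': π[4]=1 (border 'a')
j=5 s[j]='c': k: 1→0; π[5]=0 (border '')
j=6 s[j]='a': π[6]=1 (border 'a')
j=7 s[j]='b': π[7]=2 (border 'ab')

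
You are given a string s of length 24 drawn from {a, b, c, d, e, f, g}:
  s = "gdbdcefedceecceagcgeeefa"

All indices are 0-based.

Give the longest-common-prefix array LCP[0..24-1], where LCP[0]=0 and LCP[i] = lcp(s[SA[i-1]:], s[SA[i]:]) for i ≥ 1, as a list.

sorted suffixes:
  #0 SA[0]=23  'a'
  #1 SA[1]=15  'agcgeeefa'
  #2 SA[2]=2  'bdcefedceecceagcgeeefa'
  #3 SA[3]=12  'cceagcgeeefa'
  #4 SA[4]=13  'ceagcgeeefa'
  #5 SA[5]=9  'ceecceagcgeeefa'
  #6 SA[6]=4  'cefedceecceagcgeeefa'
  #7 SA[7]=17  'cgeeefa'
  #8 SA[8]=1  'dbdcefedceecceagcgeeefa'
  #9 SA[9]=8  'dceecceagcgeeefa'
  #10 SA[10]=3  'dcefedceecceagcgeeefa'
  #11 SA[11]=14  'eagcgeeefa'
  #12 SA[12]=11  'ecceagcgeeefa'
  #13 SA[13]=7  'edceecceagcgeeefa'
  #14 SA[14]=10  'eecceagcgeeefa'
  #15 SA[15]=19  'eeefa'
  #16 SA[16]=20  'eefa'
  #17 SA[17]=21  'efa'
  #18 SA[18]=5  'efedceecceagcgeeefa'
  #19 SA[19]=22  'fa'
  #20 SA[20]=6  'fedceecceagcgeeefa'
  #21 SA[21]=16  'gcgeeefa'
  #22 SA[22]=0  'gdbdcefedceecceagcgeeefa'
  #23 SA[23]=18  'geeefa'

SA = [23, 15, 2, 12, 13, 9, 4, 17, 1, 8, 3, 14, 11, 7, 10, 19, 20, 21, 5, 22, 6, 16, 0, 18]
i: (SA[i-1],SA[i]) lcp shared
  1: (23,15) 1 'a'
  2: (15,2) 0 ''
  3: (2,12) 0 ''
  4: (12,13) 1 'c'
  5: (13,9) 2 'ce'
  6: (9,4) 2 'ce'
  7: (4,17) 1 'c'
  8: (17,1) 0 ''
  9: (1,8) 1 'd'
  10: (8,3) 3 'dce'
  11: (3,14) 0 ''
  12: (14,11) 1 'e'
  13: (11,7) 1 'e'
  14: (7,10) 1 'e'
  15: (10,19) 2 'ee'
  16: (19,20) 2 'ee'
  17: (20,21) 1 'e'
  18: (21,5) 2 'ef'
  19: (5,22) 0 ''
  20: (22,6) 1 'f'
  21: (6,16) 0 ''
  22: (16,0) 1 'g'
  23: (0,18) 1 'g'

[0, 1, 0, 0, 1, 2, 2, 1, 0, 1, 3, 0, 1, 1, 1, 2, 2, 1, 2, 0, 1, 0, 1, 1]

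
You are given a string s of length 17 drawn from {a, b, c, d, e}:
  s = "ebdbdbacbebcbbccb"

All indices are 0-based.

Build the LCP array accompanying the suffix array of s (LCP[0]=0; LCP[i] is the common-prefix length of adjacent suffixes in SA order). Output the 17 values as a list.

rank | idx | suffix
   0 |   6 | acbebcbbccb
   1 |  16 | b
   2 |   5 | bacbebcbbccb
   3 |  12 | bbccb
   4 |  10 | bcbbccb
   5 |  13 | bccb
   6 |   3 | bdbacbebcbbccb
   7 |   1 | bdbdbacbebcbbccb
   8 |   8 | bebcbbccb
   9 |  15 | cb
  10 |  11 | cbbccb
  11 |   7 | cbebcbbccb
  12 |  14 | ccb
  13 |   4 | dbacbebcbbccb
  14 |   2 | dbdbacbebcbbccb
  15 |   9 | ebcbbccb
  16 |   0 | ebdbdbacbebcbbccb

SA = [6, 16, 5, 12, 10, 13, 3, 1, 8, 15, 11, 7, 14, 4, 2, 9, 0]
[i] adj suffixes → lcp
  [1] 6/16 → 0 ('')
  [2] 16/5 → 1 ('b')
  [3] 5/12 → 1 ('b')
  [4] 12/10 → 1 ('b')
  [5] 10/13 → 2 ('bc')
  [6] 13/3 → 1 ('b')
  [7] 3/1 → 3 ('bdb')
  [8] 1/8 → 1 ('b')
  [9] 8/15 → 0 ('')
  [10] 15/11 → 2 ('cb')
  [11] 11/7 → 2 ('cb')
  [12] 7/14 → 1 ('c')
  [13] 14/4 → 0 ('')
  [14] 4/2 → 2 ('db')
  [15] 2/9 → 0 ('')
  [16] 9/0 → 2 ('eb')

[0, 0, 1, 1, 1, 2, 1, 3, 1, 0, 2, 2, 1, 0, 2, 0, 2]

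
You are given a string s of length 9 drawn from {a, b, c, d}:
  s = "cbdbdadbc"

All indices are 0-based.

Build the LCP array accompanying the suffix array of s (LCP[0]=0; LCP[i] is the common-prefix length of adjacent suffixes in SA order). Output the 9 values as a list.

sorted suffixes:
  #0 SA[0]=5  'adbc'
  #1 SA[1]=7  'bc'
  #2 SA[2]=3  'bdadbc'
  #3 SA[3]=1  'bdbdadbc'
  #4 SA[4]=8  'c'
  #5 SA[5]=0  'cbdbdadbc'
  #6 SA[6]=4  'dadbc'
  #7 SA[7]=6  'dbc'
  #8 SA[8]=2  'dbdadbc'

SA = [5, 7, 3, 1, 8, 0, 4, 6, 2]
i: (SA[i-1],SA[i]) lcp shared
  1: (5,7) 0 ''
  2: (7,3) 1 'b'
  3: (3,1) 2 'bd'
  4: (1,8) 0 ''
  5: (8,0) 1 'c'
  6: (0,4) 0 ''
  7: (4,6) 1 'd'
  8: (6,2) 2 'db'

[0, 0, 1, 2, 0, 1, 0, 1, 2]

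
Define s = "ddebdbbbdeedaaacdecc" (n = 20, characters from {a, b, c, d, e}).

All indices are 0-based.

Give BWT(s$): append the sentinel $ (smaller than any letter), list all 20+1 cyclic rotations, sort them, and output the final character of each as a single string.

cdaadbebceaeb$dcbdded

rank  rotation               last
    0  $ddebdbbbdeedaaacdecc  c
    1  aaacdecc$ddebdbbbdeed  d
    2  aacdecc$ddebdbbbdeeda  a
    3  acdecc$ddebdbbbdeedaa  a
    4  bbbdeedaaacdecc$ddebd  d
    5  bbdeedaaacdecc$ddebdb  b
    6  bdbbbdeedaaacdecc$dde  e
    7  bdeedaaacdecc$ddebdbb  b
    8  c$ddebdbbbdeedaaacdec  c
    9  cc$ddebdbbbdeedaaacde  e
   10  cdecc$ddebdbbbdeedaaa  a
   11  daaacdecc$ddebdbbbdee  e
   12  dbbbdeedaaacdecc$ddeb  b
   13  ddebdbbbdeedaaacdecc$  $
   14  debdbbbdeedaaacdecc$d  d
   15  decc$ddebdbbbdeedaaac  c
   16  deedaaacdecc$ddebdbbb  b
   17  ebdbbbdeedaaacdecc$dd  d
   18  ecc$ddebdbbbdeedaaacd  d
   19  edaaacdecc$ddebdbbbde  e
   20  eedaaacdecc$ddebdbbbd  d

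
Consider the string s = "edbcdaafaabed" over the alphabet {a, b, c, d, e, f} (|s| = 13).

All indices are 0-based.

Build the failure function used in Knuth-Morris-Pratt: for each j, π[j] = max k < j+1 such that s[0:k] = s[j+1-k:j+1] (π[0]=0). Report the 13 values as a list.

π[0] = 0
j=1 s[j]='d': π[1]=0 (border '')
j=2 s[j]='b': π[2]=0 (border '')
j=3 s[j]='c': π[3]=0 (border '')
j=4 s[j]='d': π[4]=0 (border '')
j=5 s[j]='a': π[5]=0 (border '')
j=6 s[j]='a': π[6]=0 (border '')
j=7 s[j]='f': π[7]=0 (border '')
j=8 s[j]='a': π[8]=0 (border '')
j=9 s[j]='a': π[9]=0 (border '')
j=10 s[j]='b': π[10]=0 (border '')
j=11 s[j]='e': π[11]=1 (border 'e')
j=12 s[j]='d': π[12]=2 (border 'ed')

[0, 0, 0, 0, 0, 0, 0, 0, 0, 0, 0, 1, 2]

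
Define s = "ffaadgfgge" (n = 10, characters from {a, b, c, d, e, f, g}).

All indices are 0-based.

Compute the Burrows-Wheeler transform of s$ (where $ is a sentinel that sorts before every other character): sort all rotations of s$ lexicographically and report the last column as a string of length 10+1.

efaagf$ggdf

rank  rotation     last
    0  $ffaadgfgge  e
    1  aadgfgge$ff  f
    2  adgfgge$ffa  a
    3  dgfgge$ffaa  a
    4  e$ffaadgfgg  g
    5  faadgfgge$f  f
    6  ffaadgfgge$  $
    7  fgge$ffaadg  g
    8  ge$ffaadgfg  g
    9  gfgge$ffaad  d
   10  gge$ffaadgf  f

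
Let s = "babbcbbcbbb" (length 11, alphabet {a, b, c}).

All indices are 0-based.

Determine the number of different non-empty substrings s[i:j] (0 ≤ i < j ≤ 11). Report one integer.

47

sorted suffixes:
  #0 SA[0]=1  'abbcbbcbbb'
  #1 SA[1]=10  'b'
  #2 SA[2]=0  'babbcbbcbbb'
  #3 SA[3]=9  'bb'
  #4 SA[4]=8  'bbb'
  #5 SA[5]=5  'bbcbbb'
  #6 SA[6]=2  'bbcbbcbbb'
  #7 SA[7]=6  'bcbbb'
  #8 SA[8]=3  'bcbbcbbb'
  #9 SA[9]=7  'cbbb'
  #10 SA[10]=4  'cbbcbbb'

SA = [1, 10, 0, 9, 8, 5, 2, 6, 3, 7, 4]
rank  pair      lcp
   1  s[1:],s[10:]  0  ''
   2  s[10:],s[0:]  1  'b'
   3  s[0:],s[9:]  1  'b'
   4  s[9:],s[8:]  2  'bb'
   5  s[8:],s[5:]  2  'bb'
   6  s[5:],s[2:]  5  'bbcbb'
   7  s[2:],s[6:]  1  'b'
   8  s[6:],s[3:]  4  'bcbb'
   9  s[3:],s[7:]  0  ''
  10  s[7:],s[4:]  3  'cbb'

n(n+1)/2 = 11·12/2 = 66
Σ LCP = 0 + 0 + 1 + 1 + 2 + 2 + 5 + 1 + 4 + 0 + 3 = 19
distinct = 66 − 19 = 47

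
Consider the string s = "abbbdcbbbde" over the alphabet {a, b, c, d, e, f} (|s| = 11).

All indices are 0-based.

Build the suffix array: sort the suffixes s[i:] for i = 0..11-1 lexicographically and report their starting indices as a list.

rank→(start, suffix):
  0 → (0, 'abbbdcbbbde')
  1 → (1, 'bbbdcbbbde')
  2 → (6, 'bbbde')
  3 → (2, 'bbdcbbbde')
  4 → (7, 'bbde')
  5 → (3, 'bdcbbbde')
  6 → (8, 'bde')
  7 → (5, 'cbbbde')
  8 → (4, 'dcbbbde')
  9 → (9, 'de')
  10 → (10, 'e')

[0, 1, 6, 2, 7, 3, 8, 5, 4, 9, 10]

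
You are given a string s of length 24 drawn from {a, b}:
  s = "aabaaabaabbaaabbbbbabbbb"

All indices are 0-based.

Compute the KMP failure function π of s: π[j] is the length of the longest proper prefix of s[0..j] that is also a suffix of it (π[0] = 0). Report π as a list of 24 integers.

[0, 1, 0, 1, 2, 2, 3, 4, 5, 3, 0, 1, 2, 2, 3, 0, 0, 0, 0, 1, 0, 0, 0, 0]

π[0] = 0
j=1 s[j]='a': π[1]=1 (border 'a')
j=2 s[j]='b': k: 1→0; π[2]=0 (border '')
j=3 s[j]='a': π[3]=1 (border 'a')
j=4 s[j]='a': π[4]=2 (border 'aa')
j=5 s[j]='a': k: 2→1; π[5]=2 (border 'aa')
j=6 s[j]='b': π[6]=3 (border 'aab')
j=7 s[j]='a': π[7]=4 (border 'aaba')
j=8 s[j]='a': π[8]=5 (border 'aabaa')
j=9 s[j]='b': k: 5→2; π[9]=3 (border 'aab')
j=10 s[j]='b': k: 3→0; π[10]=0 (border '')
j=11 s[j]='a': π[11]=1 (border 'a')
j=12 s[j]='a': π[12]=2 (border 'aa')
j=13 s[j]='a': k: 2→1; π[13]=2 (border 'aa')
j=14 s[j]='b': π[14]=3 (border 'aab')
j=15 s[j]='b': k: 3→0; π[15]=0 (border '')
j=16 s[j]='b': π[16]=0 (border '')
j=17 s[j]='b': π[17]=0 (border '')
j=18 s[j]='b': π[18]=0 (border '')
j=19 s[j]='a': π[19]=1 (border 'a')
j=20 s[j]='b': k: 1→0; π[20]=0 (border '')
j=21 s[j]='b': π[21]=0 (border '')
j=22 s[j]='b': π[22]=0 (border '')
j=23 s[j]='b': π[23]=0 (border '')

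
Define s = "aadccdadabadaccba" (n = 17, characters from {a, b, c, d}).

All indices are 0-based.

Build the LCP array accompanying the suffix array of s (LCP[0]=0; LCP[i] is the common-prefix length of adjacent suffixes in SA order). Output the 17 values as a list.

sorted suffixes:
  #0 SA[0]=16  'a'
  #1 SA[1]=0  'aadccdadabadaccba'
  #2 SA[2]=8  'abadaccba'
  #3 SA[3]=12  'accba'
  #4 SA[4]=6  'adabadaccba'
  #5 SA[5]=10  'adaccba'
  #6 SA[6]=1  'adccdadabadaccba'
  #7 SA[7]=15  'ba'
  #8 SA[8]=9  'badaccba'
  #9 SA[9]=14  'cba'
  #10 SA[10]=13  'ccba'
  #11 SA[11]=3  'ccdadabadaccba'
  #12 SA[12]=4  'cdadabadaccba'
  #13 SA[13]=7  'dabadaccba'
  #14 SA[14]=11  'daccba'
  #15 SA[15]=5  'dadabadaccba'
  #16 SA[16]=2  'dccdadabadaccba'

SA = [16, 0, 8, 12, 6, 10, 1, 15, 9, 14, 13, 3, 4, 7, 11, 5, 2]
rank  pair      lcp
   1  s[16:],s[0:]  1  'a'
   2  s[0:],s[8:]  1  'a'
   3  s[8:],s[12:]  1  'a'
   4  s[12:],s[6:]  1  'a'
   5  s[6:],s[10:]  3  'ada'
   6  s[10:],s[1:]  2  'ad'
   7  s[1:],s[15:]  0  ''
   8  s[15:],s[9:]  2  'ba'
   9  s[9:],s[14:]  0  ''
  10  s[14:],s[13:]  1  'c'
  11  s[13:],s[3:]  2  'cc'
  12  s[3:],s[4:]  1  'c'
  13  s[4:],s[7:]  0  ''
  14  s[7:],s[11:]  2  'da'
  15  s[11:],s[5:]  2  'da'
  16  s[5:],s[2:]  1  'd'

[0, 1, 1, 1, 1, 3, 2, 0, 2, 0, 1, 2, 1, 0, 2, 2, 1]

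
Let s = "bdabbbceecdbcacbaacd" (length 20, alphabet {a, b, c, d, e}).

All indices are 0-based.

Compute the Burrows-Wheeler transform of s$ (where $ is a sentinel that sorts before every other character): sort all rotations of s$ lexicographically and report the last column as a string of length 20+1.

rank  rotation               last
    0  $bdabbbceecdbcacbaacd  d
    1  aacd$bdabbbceecdbcacb  b
    2  abbbceecdbcacbaacd$bd  d
    3  acbaacd$bdabbbceecdbc  c
    4  acd$bdabbbceecdbcacba  a
    5  baacd$bdabbbceecdbcac  c
    6  bbbceecdbcacbaacd$bda  a
    7  bbceecdbcacbaacd$bdab  b
    8  bcacbaacd$bdabbbceecd  d
    9  bceecdbcacbaacd$bdabb  b
   10  bdabbbceecdbcacbaacd$  $
   11  cacbaacd$bdabbbceecdb  b
   12  cbaacd$bdabbbceecdbca  a
   13  cd$bdabbbceecdbcacbaa  a
   14  cdbcacbaacd$bdabbbcee  e
   15  ceecdbcacbaacd$bdabbb  b
   16  d$bdabbbceecdbcacbaac  c
   17  dabbbceecdbcacbaacd$b  b
   18  dbcacbaacd$bdabbbceec  c
   19  ecdbcacbaacd$bdabbbce  e
   20  eecdbcacbaacd$bdabbbc  c

dbdcacabdb$baaebcbcec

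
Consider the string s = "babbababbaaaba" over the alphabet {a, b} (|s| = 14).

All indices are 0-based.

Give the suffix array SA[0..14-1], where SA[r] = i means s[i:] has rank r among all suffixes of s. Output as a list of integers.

rank→(start, suffix):
  0 → (13, 'a')
  1 → (9, 'aaaba')
  2 → (10, 'aaba')
  3 → (11, 'aba')
  4 → (4, 'ababbaaaba')
  5 → (6, 'abbaaaba')
  6 → (1, 'abbababbaaaba')
  7 → (12, 'ba')
  8 → (8, 'baaaba')
  9 → (3, 'bababbaaaba')
  10 → (5, 'babbaaaba')
  11 → (0, 'babbababbaaaba')
  12 → (7, 'bbaaaba')
  13 → (2, 'bbababbaaaba')

[13, 9, 10, 11, 4, 6, 1, 12, 8, 3, 5, 0, 7, 2]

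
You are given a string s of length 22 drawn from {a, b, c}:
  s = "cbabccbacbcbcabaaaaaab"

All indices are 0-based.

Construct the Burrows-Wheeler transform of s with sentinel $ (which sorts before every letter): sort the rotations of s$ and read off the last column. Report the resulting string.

rank  rotation                 last
    0  $cbabccbacbcbcabaaaaaab  b
    1  aaaaaab$cbabccbacbcbcab  b
    2  aaaaab$cbabccbacbcbcaba  a
    3  aaaab$cbabccbacbcbcabaa  a
    4  aaab$cbabccbacbcbcabaaa  a
    5  aab$cbabccbacbcbcabaaaa  a
    6  ab$cbabccbacbcbcabaaaaa  a
    7  abaaaaaab$cbabccbacbcbc  c
    8  abccbacbcbcabaaaaaab$cb  b
    9  acbcbcabaaaaaab$cbabccb  b
   10  b$cbabccbacbcbcabaaaaaa  a
   11  baaaaaab$cbabccbacbcbca  a
   12  babccbacbcbcabaaaaaab$c  c
   13  bacbcbcabaaaaaab$cbabcc  c
   14  bcabaaaaaab$cbabccbacbc  c
   15  bcbcabaaaaaab$cbabccbac  c
   16  bccbacbcbcabaaaaaab$cba  a
   17  cabaaaaaab$cbabccbacbcb  b
   18  cbabccbacbcbcabaaaaaab$  $
   19  cbacbcbcabaaaaaab$cbabc  c
   20  cbcabaaaaaab$cbabccbacb  b
   21  cbcbcabaaaaaab$cbabccba  a
   22  ccbacbcbcabaaaaaab$cbab  b

bbaaaaacbbaaccccab$cbab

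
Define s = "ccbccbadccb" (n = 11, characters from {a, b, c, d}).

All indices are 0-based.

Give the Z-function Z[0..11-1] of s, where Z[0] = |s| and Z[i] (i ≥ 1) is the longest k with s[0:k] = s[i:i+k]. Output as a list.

[11, 1, 0, 3, 1, 0, 0, 0, 3, 1, 0]

Z[0]=11
i=1: outside box; Z[1]=1 grow→box=[1,2)
i=2: outside box; Z[2]=0
i=3: outside box; Z[3]=3 grow→box=[3,6)
i=4: min(r-i=2, Z[1]=1)=1; Z[4]=1
i=5: min(r-i=1, Z[2]=0)=0; Z[5]=0
i=6: outside box; Z[6]=0
i=7: outside box; Z[7]=0
i=8: outside box; Z[8]=3 grow→box=[8,11)
i=9: min(r-i=2, Z[1]=1)=1; Z[9]=1
i=10: min(r-i=1, Z[2]=0)=0; Z[10]=0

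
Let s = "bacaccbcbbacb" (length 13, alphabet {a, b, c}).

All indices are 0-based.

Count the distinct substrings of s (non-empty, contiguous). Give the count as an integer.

75

rank | idx | suffix
   0 |   1 | acaccbcbbacb
   1 |  10 | acb
   2 |   3 | accbcbbacb
   3 |  12 | b
   4 |   0 | bacaccbcbbacb
   5 |   9 | bacb
   6 |   8 | bbacb
   7 |   6 | bcbbacb
   8 |   2 | caccbcbbacb
   9 |  11 | cb
  10 |   7 | cbbacb
  11 |   5 | cbcbbacb
  12 |   4 | ccbcbbacb

SA = [1, 10, 3, 12, 0, 9, 8, 6, 2, 11, 7, 5, 4]
[i] adj suffixes → lcp
  [1] 1/10 → 2 ('ac')
  [2] 10/3 → 2 ('ac')
  [3] 3/12 → 0 ('')
  [4] 12/0 → 1 ('b')
  [5] 0/9 → 3 ('bac')
  [6] 9/8 → 1 ('b')
  [7] 8/6 → 1 ('b')
  [8] 6/2 → 0 ('')
  [9] 2/11 → 1 ('c')
  [10] 11/7 → 2 ('cb')
  [11] 7/5 → 2 ('cb')
  [12] 5/4 → 1 ('c')

n(n+1)/2 = 13·14/2 = 91
Σ LCP = 0 + 2 + 2 + 0 + 1 + 3 + 1 + 1 + 0 + 1 + 2 + 2 + 1 = 16
distinct = 91 − 16 = 75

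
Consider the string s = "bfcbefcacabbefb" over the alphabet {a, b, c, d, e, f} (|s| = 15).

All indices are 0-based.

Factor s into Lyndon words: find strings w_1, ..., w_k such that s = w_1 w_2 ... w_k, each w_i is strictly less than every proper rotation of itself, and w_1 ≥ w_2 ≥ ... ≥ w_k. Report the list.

emit factor 1: 'bfc' (i=0, period=3)
emit factor 2: 'befc' (i=3, period=4)
emit factor 3: 'ac' (i=7, period=2)
emit factor 4: 'abbefb' (i=9, period=6)

["bfc", "befc", "ac", "abbefb"]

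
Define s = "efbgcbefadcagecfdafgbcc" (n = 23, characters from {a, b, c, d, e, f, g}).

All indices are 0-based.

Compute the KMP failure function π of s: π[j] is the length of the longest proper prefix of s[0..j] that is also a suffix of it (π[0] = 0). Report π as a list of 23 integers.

[0, 0, 0, 0, 0, 0, 1, 2, 0, 0, 0, 0, 0, 1, 0, 0, 0, 0, 0, 0, 0, 0, 0]

π[0] = 0
j=1 s[j]='f': π[1]=0 (border '')
j=2 s[j]='b': π[2]=0 (border '')
j=3 s[j]='g': π[3]=0 (border '')
j=4 s[j]='c': π[4]=0 (border '')
j=5 s[j]='b': π[5]=0 (border '')
j=6 s[j]='e': π[6]=1 (border 'e')
j=7 s[j]='f': π[7]=2 (border 'ef')
j=8 s[j]='a': k: 2→0; π[8]=0 (border '')
j=9 s[j]='d': π[9]=0 (border '')
j=10 s[j]='c': π[10]=0 (border '')
j=11 s[j]='a': π[11]=0 (border '')
j=12 s[j]='g': π[12]=0 (border '')
j=13 s[j]='e': π[13]=1 (border 'e')
j=14 s[j]='c': k: 1→0; π[14]=0 (border '')
j=15 s[j]='f': π[15]=0 (border '')
j=16 s[j]='d': π[16]=0 (border '')
j=17 s[j]='a': π[17]=0 (border '')
j=18 s[j]='f': π[18]=0 (border '')
j=19 s[j]='g': π[19]=0 (border '')
j=20 s[j]='b': π[20]=0 (border '')
j=21 s[j]='c': π[21]=0 (border '')
j=22 s[j]='c': π[22]=0 (border '')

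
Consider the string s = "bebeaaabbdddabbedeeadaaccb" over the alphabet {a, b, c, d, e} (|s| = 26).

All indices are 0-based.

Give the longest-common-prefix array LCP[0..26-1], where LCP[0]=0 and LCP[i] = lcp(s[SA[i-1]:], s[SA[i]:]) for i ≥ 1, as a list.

[0, 2, 2, 1, 3, 1, 1, 0, 1, 2, 1, 1, 2, 2, 0, 1, 0, 2, 1, 2, 1, 0, 2, 1, 1, 1]

rank→(start, suffix):
  0 → (4, 'aaabbdddabbedeeadaaccb')
  1 → (5, 'aabbdddabbedeeadaaccb')
  2 → (21, 'aaccb')
  3 → (6, 'abbdddabbedeeadaaccb')
  4 → (12, 'abbedeeadaaccb')
  5 → (22, 'accb')
  6 → (19, 'adaaccb')
  7 → (25, 'b')
  8 → (7, 'bbdddabbedeeadaaccb')
  9 → (13, 'bbedeeadaaccb')
  10 → (8, 'bdddabbedeeadaaccb')
  11 → (2, 'beaaabbdddabbedeeadaaccb')
  12 → (0, 'bebeaaabbdddabbedeeadaaccb')
  13 → (14, 'bedeeadaaccb')
  14 → (24, 'cb')
  15 → (23, 'ccb')
  16 → (20, 'daaccb')
  17 → (11, 'dabbedeeadaaccb')
  18 → (10, 'ddabbedeeadaaccb')
  19 → (9, 'dddabbedeeadaaccb')
  20 → (16, 'deeadaaccb')
  21 → (3, 'eaaabbdddabbedeeadaaccb')
  22 → (18, 'eadaaccb')
  23 → (1, 'ebeaaabbdddabbedeeadaaccb')
  24 → (15, 'edeeadaaccb')
  25 → (17, 'eeadaaccb')

SA = [4, 5, 21, 6, 12, 22, 19, 25, 7, 13, 8, 2, 0, 14, 24, 23, 20, 11, 10, 9, 16, 3, 18, 1, 15, 17]
i: (SA[i-1],SA[i]) lcp shared
  1: (4,5) 2 'aa'
  2: (5,21) 2 'aa'
  3: (21,6) 1 'a'
  4: (6,12) 3 'abb'
  5: (12,22) 1 'a'
  6: (22,19) 1 'a'
  7: (19,25) 0 ''
  8: (25,7) 1 'b'
  9: (7,13) 2 'bb'
  10: (13,8) 1 'b'
  11: (8,2) 1 'b'
  12: (2,0) 2 'be'
  13: (0,14) 2 'be'
  14: (14,24) 0 ''
  15: (24,23) 1 'c'
  16: (23,20) 0 ''
  17: (20,11) 2 'da'
  18: (11,10) 1 'd'
  19: (10,9) 2 'dd'
  20: (9,16) 1 'd'
  21: (16,3) 0 ''
  22: (3,18) 2 'ea'
  23: (18,1) 1 'e'
  24: (1,15) 1 'e'
  25: (15,17) 1 'e'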